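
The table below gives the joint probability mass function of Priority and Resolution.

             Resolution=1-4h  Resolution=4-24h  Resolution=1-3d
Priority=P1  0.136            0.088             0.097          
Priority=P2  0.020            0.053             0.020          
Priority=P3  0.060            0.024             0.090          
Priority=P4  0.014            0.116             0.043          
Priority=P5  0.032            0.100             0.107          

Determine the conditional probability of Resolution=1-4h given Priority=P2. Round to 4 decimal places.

0.2151

P(Priority=P2) = 0.020 + 0.053 + 0.020 = 0.093.
P(Resolution=1-4h | Priority=P2) = 0.020/0.093 = 0.2151.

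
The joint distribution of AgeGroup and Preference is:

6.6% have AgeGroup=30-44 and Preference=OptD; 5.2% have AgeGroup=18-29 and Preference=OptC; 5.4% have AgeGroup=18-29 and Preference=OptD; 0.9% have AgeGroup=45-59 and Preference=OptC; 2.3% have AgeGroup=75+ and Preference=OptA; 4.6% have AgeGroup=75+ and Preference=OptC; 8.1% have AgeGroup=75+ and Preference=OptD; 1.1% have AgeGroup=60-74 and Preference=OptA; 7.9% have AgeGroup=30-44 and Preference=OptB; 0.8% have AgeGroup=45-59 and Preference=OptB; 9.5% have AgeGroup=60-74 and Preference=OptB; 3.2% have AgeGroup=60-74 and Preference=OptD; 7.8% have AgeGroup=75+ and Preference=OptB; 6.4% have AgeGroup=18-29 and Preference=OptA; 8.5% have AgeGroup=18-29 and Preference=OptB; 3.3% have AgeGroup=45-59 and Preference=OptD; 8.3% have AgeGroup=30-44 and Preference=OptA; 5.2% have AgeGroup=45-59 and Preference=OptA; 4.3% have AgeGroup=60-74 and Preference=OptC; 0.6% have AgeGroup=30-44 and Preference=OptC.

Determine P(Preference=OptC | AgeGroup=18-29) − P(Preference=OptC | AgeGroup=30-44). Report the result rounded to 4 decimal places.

P(AgeGroup=18-29) = 0.064 + 0.085 + 0.052 + 0.054 = 0.255; P(Preference=OptC | AgeGroup=18-29) = 0.052/0.255 = 0.20392.
P(AgeGroup=30-44) = 0.083 + 0.079 + 0.006 + 0.066 = 0.234; P(Preference=OptC | AgeGroup=30-44) = 0.006/0.234 = 0.02564.
Difference = 0.1783.

0.1783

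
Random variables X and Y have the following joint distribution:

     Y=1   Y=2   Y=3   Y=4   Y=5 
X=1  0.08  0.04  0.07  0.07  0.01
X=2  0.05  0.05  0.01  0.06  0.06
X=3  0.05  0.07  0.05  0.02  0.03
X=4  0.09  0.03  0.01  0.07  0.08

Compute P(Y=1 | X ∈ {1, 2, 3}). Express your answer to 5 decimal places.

P(X=1) = 0.08 + 0.04 + 0.07 + 0.07 + 0.01 = 0.27.
P(X=2) = 0.05 + 0.05 + 0.01 + 0.06 + 0.06 = 0.23.
P(X=3) = 0.05 + 0.07 + 0.05 + 0.02 + 0.03 = 0.22.
P(X ∈ {1, 2, 3}) = 0.27 + 0.23 + 0.22 = 0.72; P(Y=1, X ∈ {1, 2, 3}) = 0.08 + 0.05 + 0.05 = 0.18.
P(Y=1 | X ∈ {1, 2, 3}) = 0.18/0.72 = 0.25000.

0.25000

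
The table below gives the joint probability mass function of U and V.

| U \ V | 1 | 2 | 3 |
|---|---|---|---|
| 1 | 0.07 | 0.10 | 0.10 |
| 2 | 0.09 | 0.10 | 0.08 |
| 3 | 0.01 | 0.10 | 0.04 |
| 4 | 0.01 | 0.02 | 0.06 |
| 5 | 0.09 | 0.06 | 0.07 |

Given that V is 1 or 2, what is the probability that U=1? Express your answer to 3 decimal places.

0.262

P(V=1) = 0.07 + 0.09 + 0.01 + 0.01 + 0.09 = 0.27.
P(V=2) = 0.10 + 0.10 + 0.10 + 0.02 + 0.06 = 0.38.
P(V ∈ {1, 2}) = 0.27 + 0.38 = 0.65; P(U=1, V ∈ {1, 2}) = 0.07 + 0.10 = 0.17.
P(U=1 | V ∈ {1, 2}) = 0.17/0.65 = 0.262.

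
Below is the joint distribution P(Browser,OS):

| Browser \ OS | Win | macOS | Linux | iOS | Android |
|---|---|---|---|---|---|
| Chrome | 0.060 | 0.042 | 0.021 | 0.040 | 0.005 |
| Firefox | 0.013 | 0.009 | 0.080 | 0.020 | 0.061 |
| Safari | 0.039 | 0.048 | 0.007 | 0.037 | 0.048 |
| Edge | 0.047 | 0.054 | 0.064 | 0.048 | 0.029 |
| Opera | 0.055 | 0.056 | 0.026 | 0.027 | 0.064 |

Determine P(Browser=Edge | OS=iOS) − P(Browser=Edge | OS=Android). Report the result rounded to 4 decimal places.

0.1390

P(OS=iOS) = 0.040 + 0.020 + 0.037 + 0.048 + 0.027 = 0.172; P(Browser=Edge | OS=iOS) = 0.048/0.172 = 0.27907.
P(OS=Android) = 0.005 + 0.061 + 0.048 + 0.029 + 0.064 = 0.207; P(Browser=Edge | OS=Android) = 0.029/0.207 = 0.14010.
Difference = 0.1390.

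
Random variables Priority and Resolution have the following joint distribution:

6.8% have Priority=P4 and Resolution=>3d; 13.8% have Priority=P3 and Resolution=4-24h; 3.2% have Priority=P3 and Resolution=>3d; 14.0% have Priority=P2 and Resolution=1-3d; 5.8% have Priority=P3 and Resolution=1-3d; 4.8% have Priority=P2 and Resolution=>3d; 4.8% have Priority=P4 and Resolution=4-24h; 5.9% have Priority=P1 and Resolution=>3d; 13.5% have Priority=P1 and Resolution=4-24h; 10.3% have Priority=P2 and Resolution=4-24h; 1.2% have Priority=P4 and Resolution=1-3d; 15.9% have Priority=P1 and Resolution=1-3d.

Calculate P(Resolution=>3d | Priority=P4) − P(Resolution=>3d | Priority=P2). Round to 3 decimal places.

0.366

P(Priority=P4) = 0.048 + 0.012 + 0.068 = 0.128; P(Resolution=>3d | Priority=P4) = 0.068/0.128 = 0.5313.
P(Priority=P2) = 0.103 + 0.140 + 0.048 = 0.291; P(Resolution=>3d | Priority=P2) = 0.048/0.291 = 0.1649.
Difference = 0.366.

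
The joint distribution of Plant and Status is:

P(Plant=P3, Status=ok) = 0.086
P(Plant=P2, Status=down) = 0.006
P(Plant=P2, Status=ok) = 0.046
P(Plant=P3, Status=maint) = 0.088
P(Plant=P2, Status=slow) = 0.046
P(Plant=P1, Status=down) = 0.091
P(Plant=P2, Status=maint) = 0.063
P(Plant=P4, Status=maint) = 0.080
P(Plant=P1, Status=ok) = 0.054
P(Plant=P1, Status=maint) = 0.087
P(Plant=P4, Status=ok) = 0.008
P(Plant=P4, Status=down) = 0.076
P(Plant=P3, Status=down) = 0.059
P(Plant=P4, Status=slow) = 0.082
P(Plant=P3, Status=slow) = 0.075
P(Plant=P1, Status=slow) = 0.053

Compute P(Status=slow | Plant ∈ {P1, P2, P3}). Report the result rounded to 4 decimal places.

P(Plant=P1) = 0.054 + 0.053 + 0.091 + 0.087 = 0.285.
P(Plant=P2) = 0.046 + 0.046 + 0.006 + 0.063 = 0.161.
P(Plant=P3) = 0.086 + 0.075 + 0.059 + 0.088 = 0.308.
P(Plant ∈ {P1, P2, P3}) = 0.285 + 0.161 + 0.308 = 0.754; P(Status=slow, Plant ∈ {P1, P2, P3}) = 0.053 + 0.046 + 0.075 = 0.174.
P(Status=slow | Plant ∈ {P1, P2, P3}) = 0.174/0.754 = 0.2308.

0.2308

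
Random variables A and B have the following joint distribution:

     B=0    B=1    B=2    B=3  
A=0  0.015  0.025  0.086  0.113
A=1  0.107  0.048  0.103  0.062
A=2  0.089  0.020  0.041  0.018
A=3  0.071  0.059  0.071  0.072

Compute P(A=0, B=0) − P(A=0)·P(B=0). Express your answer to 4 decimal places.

-0.0524

P(A=0) = 0.015 + 0.025 + 0.086 + 0.113 = 0.239.
P(B=0) = 0.015 + 0.107 + 0.089 + 0.071 = 0.282.
P(A=0, B=0) − P(A=0)P(B=0) = 0.015 − 0.239×0.282 = -0.0524.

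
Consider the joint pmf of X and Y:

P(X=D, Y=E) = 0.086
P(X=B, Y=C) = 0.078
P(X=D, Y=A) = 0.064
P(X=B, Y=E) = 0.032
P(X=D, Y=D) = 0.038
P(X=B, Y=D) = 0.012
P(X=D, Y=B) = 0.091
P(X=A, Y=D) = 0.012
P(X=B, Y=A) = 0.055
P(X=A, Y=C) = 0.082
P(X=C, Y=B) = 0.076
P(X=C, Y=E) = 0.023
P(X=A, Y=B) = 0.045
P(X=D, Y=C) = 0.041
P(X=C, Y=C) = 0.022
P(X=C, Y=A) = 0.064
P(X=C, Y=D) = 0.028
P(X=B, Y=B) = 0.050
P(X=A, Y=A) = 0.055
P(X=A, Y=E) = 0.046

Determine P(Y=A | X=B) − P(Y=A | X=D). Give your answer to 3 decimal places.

0.042

P(X=B) = 0.055 + 0.050 + 0.078 + 0.012 + 0.032 = 0.227; P(Y=A | X=B) = 0.055/0.227 = 0.2423.
P(X=D) = 0.064 + 0.091 + 0.041 + 0.038 + 0.086 = 0.320; P(Y=A | X=D) = 0.064/0.320 = 0.2000.
Difference = 0.042.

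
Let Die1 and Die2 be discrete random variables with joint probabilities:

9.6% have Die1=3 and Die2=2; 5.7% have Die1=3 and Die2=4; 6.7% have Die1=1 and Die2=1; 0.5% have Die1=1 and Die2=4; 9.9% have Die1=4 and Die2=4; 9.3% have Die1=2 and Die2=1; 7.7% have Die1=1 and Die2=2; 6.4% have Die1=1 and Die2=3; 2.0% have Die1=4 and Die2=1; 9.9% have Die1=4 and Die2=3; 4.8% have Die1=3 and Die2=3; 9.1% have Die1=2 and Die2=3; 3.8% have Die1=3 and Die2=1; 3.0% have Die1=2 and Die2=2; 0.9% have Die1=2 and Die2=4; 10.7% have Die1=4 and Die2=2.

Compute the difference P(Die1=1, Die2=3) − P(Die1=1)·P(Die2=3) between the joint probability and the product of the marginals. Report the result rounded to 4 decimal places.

P(Die1=1) = 0.067 + 0.077 + 0.064 + 0.005 = 0.213.
P(Die2=3) = 0.064 + 0.091 + 0.048 + 0.099 = 0.302.
P(Die1=1, Die2=3) − P(Die1=1)P(Die2=3) = 0.064 − 0.213×0.302 = -0.0003.

-0.0003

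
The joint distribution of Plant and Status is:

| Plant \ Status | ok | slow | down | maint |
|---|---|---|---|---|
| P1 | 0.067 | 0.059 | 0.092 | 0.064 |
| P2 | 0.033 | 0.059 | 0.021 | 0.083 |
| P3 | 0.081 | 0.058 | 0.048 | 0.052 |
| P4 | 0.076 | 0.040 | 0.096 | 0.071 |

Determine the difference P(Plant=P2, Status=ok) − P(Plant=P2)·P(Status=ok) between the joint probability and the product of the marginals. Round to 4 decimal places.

-0.0174

P(Plant=P2) = 0.033 + 0.059 + 0.021 + 0.083 = 0.196.
P(Status=ok) = 0.067 + 0.033 + 0.081 + 0.076 = 0.257.
P(Plant=P2, Status=ok) − P(Plant=P2)P(Status=ok) = 0.033 − 0.196×0.257 = -0.0174.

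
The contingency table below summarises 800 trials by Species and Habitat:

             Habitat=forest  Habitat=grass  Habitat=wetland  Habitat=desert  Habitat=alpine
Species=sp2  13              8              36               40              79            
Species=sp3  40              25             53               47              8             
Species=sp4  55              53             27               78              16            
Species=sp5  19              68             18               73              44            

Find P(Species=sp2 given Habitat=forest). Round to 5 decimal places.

Total with Habitat=forest: 13 + 40 + 55 + 19 = 127.
P(Species=sp2 | Habitat=forest) = 13/127 = 0.10236.

0.10236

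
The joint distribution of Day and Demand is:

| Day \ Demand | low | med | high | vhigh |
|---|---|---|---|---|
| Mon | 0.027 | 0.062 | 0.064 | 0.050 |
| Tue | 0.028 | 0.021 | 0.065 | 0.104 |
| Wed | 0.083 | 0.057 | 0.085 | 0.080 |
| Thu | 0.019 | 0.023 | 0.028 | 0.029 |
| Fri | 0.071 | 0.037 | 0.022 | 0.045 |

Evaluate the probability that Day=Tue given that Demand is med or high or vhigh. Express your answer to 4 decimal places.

P(Demand=med) = 0.062 + 0.021 + 0.057 + 0.023 + 0.037 = 0.200.
P(Demand=high) = 0.064 + 0.065 + 0.085 + 0.028 + 0.022 = 0.264.
P(Demand=vhigh) = 0.050 + 0.104 + 0.080 + 0.029 + 0.045 = 0.308.
P(Demand ∈ {med, high, vhigh}) = 0.200 + 0.264 + 0.308 = 0.772; P(Day=Tue, Demand ∈ {med, high, vhigh}) = 0.021 + 0.065 + 0.104 = 0.190.
P(Day=Tue | Demand ∈ {med, high, vhigh}) = 0.190/0.772 = 0.2461.

0.2461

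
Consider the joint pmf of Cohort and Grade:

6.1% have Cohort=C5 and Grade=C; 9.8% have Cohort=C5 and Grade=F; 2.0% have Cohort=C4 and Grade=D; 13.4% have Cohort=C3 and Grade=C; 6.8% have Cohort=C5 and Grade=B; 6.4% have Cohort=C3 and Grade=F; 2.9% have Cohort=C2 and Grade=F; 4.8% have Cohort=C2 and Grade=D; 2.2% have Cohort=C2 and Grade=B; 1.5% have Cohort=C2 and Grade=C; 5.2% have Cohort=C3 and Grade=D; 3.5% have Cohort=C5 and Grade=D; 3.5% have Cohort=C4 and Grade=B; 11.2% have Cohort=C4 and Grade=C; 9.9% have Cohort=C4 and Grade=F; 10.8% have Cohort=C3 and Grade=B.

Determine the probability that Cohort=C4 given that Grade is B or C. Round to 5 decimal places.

0.26486

P(Grade=B) = 0.022 + 0.108 + 0.035 + 0.068 = 0.233.
P(Grade=C) = 0.015 + 0.134 + 0.112 + 0.061 = 0.322.
P(Grade ∈ {B, C}) = 0.233 + 0.322 = 0.555; P(Cohort=C4, Grade ∈ {B, C}) = 0.035 + 0.112 = 0.147.
P(Cohort=C4 | Grade ∈ {B, C}) = 0.147/0.555 = 0.26486.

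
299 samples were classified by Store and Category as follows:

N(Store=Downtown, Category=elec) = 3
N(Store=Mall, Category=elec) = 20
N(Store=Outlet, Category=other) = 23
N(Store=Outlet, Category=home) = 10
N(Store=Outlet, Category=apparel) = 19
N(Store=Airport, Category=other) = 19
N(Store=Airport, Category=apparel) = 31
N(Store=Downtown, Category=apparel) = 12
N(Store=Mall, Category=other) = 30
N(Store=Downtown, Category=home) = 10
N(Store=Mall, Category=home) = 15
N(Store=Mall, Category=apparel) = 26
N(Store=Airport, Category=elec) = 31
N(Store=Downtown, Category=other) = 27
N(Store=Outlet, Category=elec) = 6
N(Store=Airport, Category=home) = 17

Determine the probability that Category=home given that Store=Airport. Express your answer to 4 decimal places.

Total with Store=Airport: 31 + 31 + 17 + 19 = 98.
P(Category=home | Store=Airport) = 17/98 = 0.1735.

0.1735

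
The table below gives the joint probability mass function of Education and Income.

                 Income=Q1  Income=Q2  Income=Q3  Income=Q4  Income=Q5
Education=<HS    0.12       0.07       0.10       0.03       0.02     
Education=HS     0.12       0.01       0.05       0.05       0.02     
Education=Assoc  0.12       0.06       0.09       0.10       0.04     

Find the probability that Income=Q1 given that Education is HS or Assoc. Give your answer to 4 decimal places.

P(Education=HS) = 0.12 + 0.01 + 0.05 + 0.05 + 0.02 = 0.25.
P(Education=Assoc) = 0.12 + 0.06 + 0.09 + 0.10 + 0.04 = 0.41.
P(Education ∈ {HS, Assoc}) = 0.25 + 0.41 = 0.66; P(Income=Q1, Education ∈ {HS, Assoc}) = 0.12 + 0.12 = 0.24.
P(Income=Q1 | Education ∈ {HS, Assoc}) = 0.24/0.66 = 0.3636.

0.3636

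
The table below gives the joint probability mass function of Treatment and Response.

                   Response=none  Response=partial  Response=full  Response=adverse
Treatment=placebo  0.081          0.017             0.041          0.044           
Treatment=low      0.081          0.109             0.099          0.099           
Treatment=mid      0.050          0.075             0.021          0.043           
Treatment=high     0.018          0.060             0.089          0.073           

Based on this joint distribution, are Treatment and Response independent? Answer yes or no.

P(Treatment=placebo) = 0.183 and P(Response=none) = 0.230, so their product is 0.04209, but P(Treatment=placebo, Response=none) = 0.081. Since these differ, Treatment and Response are not independent.

no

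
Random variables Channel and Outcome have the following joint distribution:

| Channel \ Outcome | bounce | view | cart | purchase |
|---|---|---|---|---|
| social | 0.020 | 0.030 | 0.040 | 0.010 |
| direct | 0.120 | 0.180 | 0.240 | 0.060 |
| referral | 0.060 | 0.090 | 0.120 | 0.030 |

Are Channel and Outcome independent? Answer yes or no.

yes

Every cell satisfies P(Channel,Outcome) = P(Channel)·P(Outcome). For instance P(Channel=direct) = 0.600, P(Outcome=cart) = 0.400, and 0.600×0.400 = 0.240 matches the joint entry. So Channel and Outcome are independent.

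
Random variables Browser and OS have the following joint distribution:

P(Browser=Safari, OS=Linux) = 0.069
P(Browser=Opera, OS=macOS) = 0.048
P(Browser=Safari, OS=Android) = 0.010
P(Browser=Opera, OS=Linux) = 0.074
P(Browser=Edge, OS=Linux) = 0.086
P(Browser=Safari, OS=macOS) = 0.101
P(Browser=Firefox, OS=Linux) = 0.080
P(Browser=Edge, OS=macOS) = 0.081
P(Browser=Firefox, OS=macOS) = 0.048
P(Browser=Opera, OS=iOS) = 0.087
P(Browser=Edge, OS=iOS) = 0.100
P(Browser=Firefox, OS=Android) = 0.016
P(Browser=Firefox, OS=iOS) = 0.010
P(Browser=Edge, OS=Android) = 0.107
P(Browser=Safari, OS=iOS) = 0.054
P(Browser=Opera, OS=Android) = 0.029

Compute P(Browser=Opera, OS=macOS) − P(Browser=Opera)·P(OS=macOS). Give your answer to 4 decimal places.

-0.0182

P(Browser=Opera) = 0.048 + 0.074 + 0.087 + 0.029 = 0.238.
P(OS=macOS) = 0.048 + 0.101 + 0.081 + 0.048 = 0.278.
P(Browser=Opera, OS=macOS) − P(Browser=Opera)P(OS=macOS) = 0.048 − 0.238×0.278 = -0.0182.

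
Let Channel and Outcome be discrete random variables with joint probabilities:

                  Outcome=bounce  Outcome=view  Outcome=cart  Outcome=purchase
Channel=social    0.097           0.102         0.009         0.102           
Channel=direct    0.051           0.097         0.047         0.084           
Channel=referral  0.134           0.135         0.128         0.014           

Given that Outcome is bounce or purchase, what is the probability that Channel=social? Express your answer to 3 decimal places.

P(Outcome=bounce) = 0.097 + 0.051 + 0.134 = 0.282.
P(Outcome=purchase) = 0.102 + 0.084 + 0.014 = 0.200.
P(Outcome ∈ {bounce, purchase}) = 0.282 + 0.200 = 0.482; P(Channel=social, Outcome ∈ {bounce, purchase}) = 0.097 + 0.102 = 0.199.
P(Channel=social | Outcome ∈ {bounce, purchase}) = 0.199/0.482 = 0.413.

0.413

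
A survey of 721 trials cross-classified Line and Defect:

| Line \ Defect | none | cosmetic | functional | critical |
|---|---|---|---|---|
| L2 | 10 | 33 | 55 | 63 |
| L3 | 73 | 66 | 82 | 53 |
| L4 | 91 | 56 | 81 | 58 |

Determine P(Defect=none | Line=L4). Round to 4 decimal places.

Total with Line=L4: 91 + 56 + 81 + 58 = 286.
P(Defect=none | Line=L4) = 91/286 = 0.3182.

0.3182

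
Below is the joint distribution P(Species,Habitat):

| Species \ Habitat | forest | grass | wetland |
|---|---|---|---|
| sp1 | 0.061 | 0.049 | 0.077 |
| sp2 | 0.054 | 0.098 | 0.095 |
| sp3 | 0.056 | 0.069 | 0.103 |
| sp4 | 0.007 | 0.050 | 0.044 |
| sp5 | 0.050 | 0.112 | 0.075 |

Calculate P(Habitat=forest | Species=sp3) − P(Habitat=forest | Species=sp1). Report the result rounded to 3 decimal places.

P(Species=sp3) = 0.056 + 0.069 + 0.103 = 0.228; P(Habitat=forest | Species=sp3) = 0.056/0.228 = 0.2456.
P(Species=sp1) = 0.061 + 0.049 + 0.077 = 0.187; P(Habitat=forest | Species=sp1) = 0.061/0.187 = 0.3262.
Difference = -0.081.

-0.081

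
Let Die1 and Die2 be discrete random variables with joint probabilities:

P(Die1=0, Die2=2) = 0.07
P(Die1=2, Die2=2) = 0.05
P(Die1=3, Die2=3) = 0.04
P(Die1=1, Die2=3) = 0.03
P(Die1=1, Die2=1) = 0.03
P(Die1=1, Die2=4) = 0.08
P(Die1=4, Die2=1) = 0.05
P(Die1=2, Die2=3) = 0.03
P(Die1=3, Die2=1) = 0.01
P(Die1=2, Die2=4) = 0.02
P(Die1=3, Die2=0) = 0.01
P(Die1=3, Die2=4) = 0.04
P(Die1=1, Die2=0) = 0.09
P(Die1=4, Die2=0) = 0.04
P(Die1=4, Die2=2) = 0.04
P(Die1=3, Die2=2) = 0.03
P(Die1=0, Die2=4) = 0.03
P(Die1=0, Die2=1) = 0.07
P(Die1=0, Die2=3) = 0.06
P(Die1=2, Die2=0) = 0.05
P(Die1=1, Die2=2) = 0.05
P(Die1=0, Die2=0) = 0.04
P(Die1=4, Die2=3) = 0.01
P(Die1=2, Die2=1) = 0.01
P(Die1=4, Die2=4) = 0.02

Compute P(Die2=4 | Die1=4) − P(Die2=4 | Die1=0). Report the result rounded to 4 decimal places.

P(Die1=4) = 0.04 + 0.05 + 0.04 + 0.01 + 0.02 = 0.16; P(Die2=4 | Die1=4) = 0.02/0.16 = 0.12500.
P(Die1=0) = 0.04 + 0.07 + 0.07 + 0.06 + 0.03 = 0.27; P(Die2=4 | Die1=0) = 0.03/0.27 = 0.11111.
Difference = 0.0139.

0.0139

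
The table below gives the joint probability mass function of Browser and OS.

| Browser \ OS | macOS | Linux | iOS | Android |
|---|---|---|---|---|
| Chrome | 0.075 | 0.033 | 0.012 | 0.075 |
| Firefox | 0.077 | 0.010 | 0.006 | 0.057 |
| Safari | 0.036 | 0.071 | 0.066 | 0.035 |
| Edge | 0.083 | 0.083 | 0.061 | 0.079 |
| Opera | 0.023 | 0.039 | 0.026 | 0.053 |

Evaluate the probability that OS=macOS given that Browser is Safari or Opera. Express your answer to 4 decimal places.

P(Browser=Safari) = 0.036 + 0.071 + 0.066 + 0.035 = 0.208.
P(Browser=Opera) = 0.023 + 0.039 + 0.026 + 0.053 = 0.141.
P(Browser ∈ {Safari, Opera}) = 0.208 + 0.141 = 0.349; P(OS=macOS, Browser ∈ {Safari, Opera}) = 0.036 + 0.023 = 0.059.
P(OS=macOS | Browser ∈ {Safari, Opera}) = 0.059/0.349 = 0.1691.

0.1691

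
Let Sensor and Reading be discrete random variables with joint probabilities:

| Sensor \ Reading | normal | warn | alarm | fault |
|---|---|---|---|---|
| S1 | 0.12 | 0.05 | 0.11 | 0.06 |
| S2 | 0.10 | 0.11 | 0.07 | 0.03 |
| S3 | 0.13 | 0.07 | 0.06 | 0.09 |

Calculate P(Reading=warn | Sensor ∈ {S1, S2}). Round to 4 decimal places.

P(Sensor=S1) = 0.12 + 0.05 + 0.11 + 0.06 = 0.34.
P(Sensor=S2) = 0.10 + 0.11 + 0.07 + 0.03 = 0.31.
P(Sensor ∈ {S1, S2}) = 0.34 + 0.31 = 0.65; P(Reading=warn, Sensor ∈ {S1, S2}) = 0.05 + 0.11 = 0.16.
P(Reading=warn | Sensor ∈ {S1, S2}) = 0.16/0.65 = 0.2462.

0.2462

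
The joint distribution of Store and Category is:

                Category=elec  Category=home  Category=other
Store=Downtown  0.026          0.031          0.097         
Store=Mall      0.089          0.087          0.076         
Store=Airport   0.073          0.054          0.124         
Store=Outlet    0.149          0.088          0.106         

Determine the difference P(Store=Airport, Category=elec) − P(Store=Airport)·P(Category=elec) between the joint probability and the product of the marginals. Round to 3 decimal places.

-0.012

P(Store=Airport) = 0.073 + 0.054 + 0.124 = 0.251.
P(Category=elec) = 0.026 + 0.089 + 0.073 + 0.149 = 0.337.
P(Store=Airport, Category=elec) − P(Store=Airport)P(Category=elec) = 0.073 − 0.251×0.337 = -0.012.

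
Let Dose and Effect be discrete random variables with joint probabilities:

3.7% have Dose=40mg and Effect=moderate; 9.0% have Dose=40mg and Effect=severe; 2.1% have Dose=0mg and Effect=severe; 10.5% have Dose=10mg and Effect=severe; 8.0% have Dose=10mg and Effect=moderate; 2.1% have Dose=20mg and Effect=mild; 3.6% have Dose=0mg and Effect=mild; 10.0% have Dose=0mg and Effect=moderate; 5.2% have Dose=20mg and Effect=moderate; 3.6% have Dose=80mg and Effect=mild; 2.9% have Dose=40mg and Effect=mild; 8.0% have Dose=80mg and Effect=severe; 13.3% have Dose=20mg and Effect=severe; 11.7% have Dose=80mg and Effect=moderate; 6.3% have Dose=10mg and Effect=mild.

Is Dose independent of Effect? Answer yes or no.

no

P(Dose=0mg) = 0.157 and P(Effect=severe) = 0.429, so their product is 0.06735, but P(Dose=0mg, Effect=severe) = 0.021. Since these differ, Dose and Effect are not independent.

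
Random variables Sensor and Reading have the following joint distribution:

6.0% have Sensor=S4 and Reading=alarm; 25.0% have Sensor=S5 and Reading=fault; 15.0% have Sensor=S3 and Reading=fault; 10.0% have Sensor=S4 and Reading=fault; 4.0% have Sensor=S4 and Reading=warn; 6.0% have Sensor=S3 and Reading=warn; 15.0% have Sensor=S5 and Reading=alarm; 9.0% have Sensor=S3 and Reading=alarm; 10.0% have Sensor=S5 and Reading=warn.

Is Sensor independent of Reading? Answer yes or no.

yes

Every cell satisfies P(Sensor,Reading) = P(Sensor)·P(Reading). For instance P(Sensor=S3) = 0.300, P(Reading=fault) = 0.500, and 0.300×0.500 = 0.150 matches the joint entry. So Sensor and Reading are independent.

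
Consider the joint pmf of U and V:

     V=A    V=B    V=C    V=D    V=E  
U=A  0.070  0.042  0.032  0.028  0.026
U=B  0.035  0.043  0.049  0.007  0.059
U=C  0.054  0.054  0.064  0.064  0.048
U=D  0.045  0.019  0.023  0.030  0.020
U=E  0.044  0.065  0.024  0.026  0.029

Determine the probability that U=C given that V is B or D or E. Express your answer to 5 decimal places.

P(V=B) = 0.042 + 0.043 + 0.054 + 0.019 + 0.065 = 0.223.
P(V=D) = 0.028 + 0.007 + 0.064 + 0.030 + 0.026 = 0.155.
P(V=E) = 0.026 + 0.059 + 0.048 + 0.020 + 0.029 = 0.182.
P(V ∈ {B, D, E}) = 0.223 + 0.155 + 0.182 = 0.560; P(U=C, V ∈ {B, D, E}) = 0.054 + 0.064 + 0.048 = 0.166.
P(U=C | V ∈ {B, D, E}) = 0.166/0.560 = 0.29643.

0.29643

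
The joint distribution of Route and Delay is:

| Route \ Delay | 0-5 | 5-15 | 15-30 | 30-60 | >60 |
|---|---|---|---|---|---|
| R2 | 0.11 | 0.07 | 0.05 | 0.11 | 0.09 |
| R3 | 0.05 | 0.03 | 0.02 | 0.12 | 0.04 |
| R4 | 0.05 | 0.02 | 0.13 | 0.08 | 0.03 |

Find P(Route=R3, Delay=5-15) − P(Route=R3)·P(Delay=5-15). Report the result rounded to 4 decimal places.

-0.0012

P(Route=R3) = 0.05 + 0.03 + 0.02 + 0.12 + 0.04 = 0.26.
P(Delay=5-15) = 0.07 + 0.03 + 0.02 = 0.12.
P(Route=R3, Delay=5-15) − P(Route=R3)P(Delay=5-15) = 0.03 − 0.26×0.12 = -0.0012.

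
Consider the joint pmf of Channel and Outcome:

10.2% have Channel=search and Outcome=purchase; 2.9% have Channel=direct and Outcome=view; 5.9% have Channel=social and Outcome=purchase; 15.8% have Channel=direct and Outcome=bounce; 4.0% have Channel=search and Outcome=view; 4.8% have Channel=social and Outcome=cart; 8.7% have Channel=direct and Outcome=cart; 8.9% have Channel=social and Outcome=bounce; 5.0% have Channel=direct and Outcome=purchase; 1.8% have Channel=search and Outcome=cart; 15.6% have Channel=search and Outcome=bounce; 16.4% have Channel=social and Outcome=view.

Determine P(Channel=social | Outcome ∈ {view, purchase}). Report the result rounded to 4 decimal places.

P(Outcome=view) = 0.040 + 0.164 + 0.029 = 0.233.
P(Outcome=purchase) = 0.102 + 0.059 + 0.050 = 0.211.
P(Outcome ∈ {view, purchase}) = 0.233 + 0.211 = 0.444; P(Channel=social, Outcome ∈ {view, purchase}) = 0.164 + 0.059 = 0.223.
P(Channel=social | Outcome ∈ {view, purchase}) = 0.223/0.444 = 0.5023.

0.5023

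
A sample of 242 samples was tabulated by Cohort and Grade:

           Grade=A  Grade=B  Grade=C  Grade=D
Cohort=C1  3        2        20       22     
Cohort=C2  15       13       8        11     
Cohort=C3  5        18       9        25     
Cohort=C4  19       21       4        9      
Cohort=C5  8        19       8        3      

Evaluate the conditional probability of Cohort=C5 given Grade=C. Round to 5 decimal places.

0.16327

Total with Grade=C: 20 + 8 + 9 + 4 + 8 = 49.
P(Cohort=C5 | Grade=C) = 8/49 = 0.16327.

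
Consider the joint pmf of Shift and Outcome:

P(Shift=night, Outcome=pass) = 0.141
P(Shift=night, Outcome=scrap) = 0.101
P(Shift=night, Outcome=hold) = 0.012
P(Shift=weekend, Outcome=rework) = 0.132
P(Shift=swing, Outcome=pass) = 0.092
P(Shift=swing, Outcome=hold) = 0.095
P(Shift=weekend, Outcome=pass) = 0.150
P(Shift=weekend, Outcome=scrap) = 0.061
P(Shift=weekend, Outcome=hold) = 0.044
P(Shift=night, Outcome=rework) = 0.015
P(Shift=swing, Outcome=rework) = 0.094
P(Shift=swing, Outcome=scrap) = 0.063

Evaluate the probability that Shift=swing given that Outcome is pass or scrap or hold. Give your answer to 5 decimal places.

0.32938

P(Outcome=pass) = 0.092 + 0.141 + 0.150 = 0.383.
P(Outcome=scrap) = 0.063 + 0.101 + 0.061 = 0.225.
P(Outcome=hold) = 0.095 + 0.012 + 0.044 = 0.151.
P(Outcome ∈ {pass, scrap, hold}) = 0.383 + 0.225 + 0.151 = 0.759; P(Shift=swing, Outcome ∈ {pass, scrap, hold}) = 0.092 + 0.063 + 0.095 = 0.250.
P(Shift=swing | Outcome ∈ {pass, scrap, hold}) = 0.250/0.759 = 0.32938.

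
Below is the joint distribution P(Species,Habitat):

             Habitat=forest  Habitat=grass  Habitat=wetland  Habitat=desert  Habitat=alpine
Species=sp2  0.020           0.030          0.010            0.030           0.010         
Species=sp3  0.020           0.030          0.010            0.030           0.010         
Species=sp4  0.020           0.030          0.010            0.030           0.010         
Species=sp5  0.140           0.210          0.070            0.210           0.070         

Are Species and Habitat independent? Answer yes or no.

Every cell satisfies P(Species,Habitat) = P(Species)·P(Habitat). For instance P(Species=sp3) = 0.100, P(Habitat=grass) = 0.300, and 0.100×0.300 = 0.030 matches the joint entry. So Species and Habitat are independent.

yes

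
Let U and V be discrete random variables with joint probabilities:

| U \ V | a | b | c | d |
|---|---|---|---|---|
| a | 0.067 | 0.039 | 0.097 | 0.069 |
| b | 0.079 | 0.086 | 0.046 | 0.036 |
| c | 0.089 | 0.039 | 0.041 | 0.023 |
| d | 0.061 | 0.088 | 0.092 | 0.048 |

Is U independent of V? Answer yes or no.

no

P(U=c) = 0.192 and P(V=a) = 0.296, so their product is 0.05683, but P(U=c, V=a) = 0.089. Since these differ, U and V are not independent.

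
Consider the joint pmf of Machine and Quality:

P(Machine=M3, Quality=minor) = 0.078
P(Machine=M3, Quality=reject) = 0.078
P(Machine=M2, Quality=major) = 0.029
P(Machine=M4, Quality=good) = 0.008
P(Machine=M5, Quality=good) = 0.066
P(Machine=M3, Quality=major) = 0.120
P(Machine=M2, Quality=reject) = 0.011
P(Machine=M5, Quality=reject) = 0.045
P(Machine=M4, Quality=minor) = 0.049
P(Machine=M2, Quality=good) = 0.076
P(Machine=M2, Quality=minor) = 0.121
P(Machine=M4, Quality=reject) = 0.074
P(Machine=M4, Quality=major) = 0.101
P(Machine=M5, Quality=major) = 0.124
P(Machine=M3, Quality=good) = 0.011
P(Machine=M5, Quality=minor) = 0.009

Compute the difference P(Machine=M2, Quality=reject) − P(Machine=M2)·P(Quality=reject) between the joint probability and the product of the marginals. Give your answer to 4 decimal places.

-0.0383

P(Machine=M2) = 0.076 + 0.121 + 0.029 + 0.011 = 0.237.
P(Quality=reject) = 0.011 + 0.078 + 0.074 + 0.045 = 0.208.
P(Machine=M2, Quality=reject) − P(Machine=M2)P(Quality=reject) = 0.011 − 0.237×0.208 = -0.0383.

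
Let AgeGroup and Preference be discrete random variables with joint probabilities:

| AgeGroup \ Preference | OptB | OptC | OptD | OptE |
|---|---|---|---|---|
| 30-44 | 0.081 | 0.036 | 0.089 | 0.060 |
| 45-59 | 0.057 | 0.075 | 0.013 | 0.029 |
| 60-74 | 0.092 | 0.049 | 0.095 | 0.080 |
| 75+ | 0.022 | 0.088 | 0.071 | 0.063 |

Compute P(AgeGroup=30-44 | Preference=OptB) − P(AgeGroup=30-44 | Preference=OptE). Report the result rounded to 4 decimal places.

P(Preference=OptB) = 0.081 + 0.057 + 0.092 + 0.022 = 0.252; P(AgeGroup=30-44 | Preference=OptB) = 0.081/0.252 = 0.32143.
P(Preference=OptE) = 0.060 + 0.029 + 0.080 + 0.063 = 0.232; P(AgeGroup=30-44 | Preference=OptE) = 0.060/0.232 = 0.25862.
Difference = 0.0628.

0.0628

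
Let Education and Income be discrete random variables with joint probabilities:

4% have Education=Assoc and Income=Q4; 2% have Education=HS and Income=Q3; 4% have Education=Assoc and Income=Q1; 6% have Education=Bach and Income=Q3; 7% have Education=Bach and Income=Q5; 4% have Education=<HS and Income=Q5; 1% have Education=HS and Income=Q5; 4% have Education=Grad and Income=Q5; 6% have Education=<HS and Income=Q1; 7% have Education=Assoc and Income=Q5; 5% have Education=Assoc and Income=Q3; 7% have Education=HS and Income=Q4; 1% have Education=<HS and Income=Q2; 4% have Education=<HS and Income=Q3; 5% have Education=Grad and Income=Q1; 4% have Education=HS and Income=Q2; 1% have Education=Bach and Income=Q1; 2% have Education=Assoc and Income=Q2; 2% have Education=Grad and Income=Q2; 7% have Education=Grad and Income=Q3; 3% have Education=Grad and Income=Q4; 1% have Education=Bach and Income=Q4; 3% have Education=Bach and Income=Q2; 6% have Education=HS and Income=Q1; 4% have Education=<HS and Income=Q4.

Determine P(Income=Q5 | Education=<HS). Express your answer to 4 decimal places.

P(Education=<HS) = 0.06 + 0.01 + 0.04 + 0.04 + 0.04 = 0.19.
P(Income=Q5 | Education=<HS) = 0.04/0.19 = 0.2105.

0.2105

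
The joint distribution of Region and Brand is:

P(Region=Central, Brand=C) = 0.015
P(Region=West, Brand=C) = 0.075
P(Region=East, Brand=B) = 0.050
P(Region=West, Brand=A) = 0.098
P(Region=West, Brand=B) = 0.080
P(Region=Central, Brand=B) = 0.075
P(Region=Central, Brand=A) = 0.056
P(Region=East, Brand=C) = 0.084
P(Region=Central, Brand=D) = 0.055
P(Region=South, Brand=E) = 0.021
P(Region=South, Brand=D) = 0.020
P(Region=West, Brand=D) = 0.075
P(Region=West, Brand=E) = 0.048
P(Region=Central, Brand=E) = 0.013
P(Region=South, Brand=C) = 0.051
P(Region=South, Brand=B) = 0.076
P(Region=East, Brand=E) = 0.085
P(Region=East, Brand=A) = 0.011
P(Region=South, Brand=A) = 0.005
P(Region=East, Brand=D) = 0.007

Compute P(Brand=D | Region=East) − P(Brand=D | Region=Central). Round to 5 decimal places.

P(Region=East) = 0.011 + 0.050 + 0.084 + 0.007 + 0.085 = 0.237; P(Brand=D | Region=East) = 0.007/0.237 = 0.029536.
P(Region=Central) = 0.056 + 0.075 + 0.015 + 0.055 + 0.013 = 0.214; P(Brand=D | Region=Central) = 0.055/0.214 = 0.257009.
Difference = -0.22747.

-0.22747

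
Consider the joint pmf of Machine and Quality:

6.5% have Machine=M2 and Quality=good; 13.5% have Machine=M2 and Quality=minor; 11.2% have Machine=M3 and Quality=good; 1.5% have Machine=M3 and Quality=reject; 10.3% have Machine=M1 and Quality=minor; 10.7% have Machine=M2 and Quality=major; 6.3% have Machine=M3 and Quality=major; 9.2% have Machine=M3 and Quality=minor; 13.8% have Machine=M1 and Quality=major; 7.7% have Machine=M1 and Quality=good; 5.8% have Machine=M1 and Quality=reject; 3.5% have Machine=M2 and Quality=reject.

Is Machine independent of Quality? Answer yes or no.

no

P(Machine=M3) = 0.282 and P(Quality=good) = 0.254, so their product is 0.07163, but P(Machine=M3, Quality=good) = 0.112. Since these differ, Machine and Quality are not independent.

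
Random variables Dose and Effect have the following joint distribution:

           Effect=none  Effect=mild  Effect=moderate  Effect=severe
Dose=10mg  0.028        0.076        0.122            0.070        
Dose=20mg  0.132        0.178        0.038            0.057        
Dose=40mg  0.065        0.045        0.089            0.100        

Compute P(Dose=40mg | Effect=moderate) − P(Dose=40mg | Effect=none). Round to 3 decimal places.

0.069

P(Effect=moderate) = 0.122 + 0.038 + 0.089 = 0.249; P(Dose=40mg | Effect=moderate) = 0.089/0.249 = 0.3574.
P(Effect=none) = 0.028 + 0.132 + 0.065 = 0.225; P(Dose=40mg | Effect=none) = 0.065/0.225 = 0.2889.
Difference = 0.069.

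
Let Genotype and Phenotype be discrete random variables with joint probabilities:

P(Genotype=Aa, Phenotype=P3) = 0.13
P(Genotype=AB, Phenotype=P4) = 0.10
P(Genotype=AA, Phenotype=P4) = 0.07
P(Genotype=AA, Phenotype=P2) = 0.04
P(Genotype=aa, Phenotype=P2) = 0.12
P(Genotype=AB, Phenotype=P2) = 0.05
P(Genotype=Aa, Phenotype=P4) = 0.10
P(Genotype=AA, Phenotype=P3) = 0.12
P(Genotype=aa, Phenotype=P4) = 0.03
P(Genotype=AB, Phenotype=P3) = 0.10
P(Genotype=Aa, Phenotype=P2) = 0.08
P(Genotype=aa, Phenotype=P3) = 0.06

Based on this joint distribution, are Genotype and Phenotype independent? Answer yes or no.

P(Genotype=aa) = 0.21 and P(Phenotype=P2) = 0.29, so their product is 0.0609, but P(Genotype=aa, Phenotype=P2) = 0.12. Since these differ, Genotype and Phenotype are not independent.

no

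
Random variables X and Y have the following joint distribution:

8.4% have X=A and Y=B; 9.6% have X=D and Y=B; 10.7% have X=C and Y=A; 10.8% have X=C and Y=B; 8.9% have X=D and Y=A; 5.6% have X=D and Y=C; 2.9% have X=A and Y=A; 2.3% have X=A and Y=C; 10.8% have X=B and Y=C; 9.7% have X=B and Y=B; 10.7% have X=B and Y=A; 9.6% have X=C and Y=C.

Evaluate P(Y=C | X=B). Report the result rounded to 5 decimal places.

P(X=B) = 0.107 + 0.097 + 0.108 = 0.312.
P(Y=C | X=B) = 0.108/0.312 = 0.34615.

0.34615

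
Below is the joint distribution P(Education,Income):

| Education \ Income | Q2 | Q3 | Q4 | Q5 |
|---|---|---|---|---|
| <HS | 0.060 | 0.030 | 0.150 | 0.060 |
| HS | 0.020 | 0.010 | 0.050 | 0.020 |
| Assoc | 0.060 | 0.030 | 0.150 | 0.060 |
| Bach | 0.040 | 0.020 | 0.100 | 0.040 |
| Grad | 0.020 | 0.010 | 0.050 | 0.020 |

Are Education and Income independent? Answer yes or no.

yes

Every cell satisfies P(Education,Income) = P(Education)·P(Income). For instance P(Education=Assoc) = 0.300, P(Income=Q2) = 0.200, and 0.300×0.200 = 0.060 matches the joint entry. So Education and Income are independent.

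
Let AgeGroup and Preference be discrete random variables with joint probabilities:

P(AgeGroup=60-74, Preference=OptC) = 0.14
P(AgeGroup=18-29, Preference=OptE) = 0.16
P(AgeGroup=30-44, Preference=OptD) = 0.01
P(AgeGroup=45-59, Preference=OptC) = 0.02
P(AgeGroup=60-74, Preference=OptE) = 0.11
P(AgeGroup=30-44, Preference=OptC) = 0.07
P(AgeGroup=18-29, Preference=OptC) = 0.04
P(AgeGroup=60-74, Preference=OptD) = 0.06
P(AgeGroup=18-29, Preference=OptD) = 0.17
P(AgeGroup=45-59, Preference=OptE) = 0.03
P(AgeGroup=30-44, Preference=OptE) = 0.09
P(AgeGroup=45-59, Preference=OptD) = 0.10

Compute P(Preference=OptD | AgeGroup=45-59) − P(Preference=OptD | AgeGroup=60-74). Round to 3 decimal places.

0.473

P(AgeGroup=45-59) = 0.02 + 0.10 + 0.03 = 0.15; P(Preference=OptD | AgeGroup=45-59) = 0.10/0.15 = 0.6667.
P(AgeGroup=60-74) = 0.14 + 0.06 + 0.11 = 0.31; P(Preference=OptD | AgeGroup=60-74) = 0.06/0.31 = 0.1935.
Difference = 0.473.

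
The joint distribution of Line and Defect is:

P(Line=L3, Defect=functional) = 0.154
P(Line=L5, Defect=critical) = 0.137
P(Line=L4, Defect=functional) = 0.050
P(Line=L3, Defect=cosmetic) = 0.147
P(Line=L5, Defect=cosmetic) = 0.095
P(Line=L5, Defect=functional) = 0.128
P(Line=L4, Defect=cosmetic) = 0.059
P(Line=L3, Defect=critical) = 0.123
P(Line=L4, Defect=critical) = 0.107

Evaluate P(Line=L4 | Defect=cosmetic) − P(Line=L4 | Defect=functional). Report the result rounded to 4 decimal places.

0.0454

P(Defect=cosmetic) = 0.147 + 0.059 + 0.095 = 0.301; P(Line=L4 | Defect=cosmetic) = 0.059/0.301 = 0.19601.
P(Defect=functional) = 0.154 + 0.050 + 0.128 = 0.332; P(Line=L4 | Defect=functional) = 0.050/0.332 = 0.15060.
Difference = 0.0454.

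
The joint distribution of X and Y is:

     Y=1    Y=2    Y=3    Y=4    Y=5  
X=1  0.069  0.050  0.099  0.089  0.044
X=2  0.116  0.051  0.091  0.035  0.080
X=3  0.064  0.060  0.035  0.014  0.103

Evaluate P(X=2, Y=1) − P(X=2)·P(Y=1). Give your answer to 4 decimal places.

0.0231

P(X=2) = 0.116 + 0.051 + 0.091 + 0.035 + 0.080 = 0.373.
P(Y=1) = 0.069 + 0.116 + 0.064 = 0.249.
P(X=2, Y=1) − P(X=2)P(Y=1) = 0.116 − 0.373×0.249 = 0.0231.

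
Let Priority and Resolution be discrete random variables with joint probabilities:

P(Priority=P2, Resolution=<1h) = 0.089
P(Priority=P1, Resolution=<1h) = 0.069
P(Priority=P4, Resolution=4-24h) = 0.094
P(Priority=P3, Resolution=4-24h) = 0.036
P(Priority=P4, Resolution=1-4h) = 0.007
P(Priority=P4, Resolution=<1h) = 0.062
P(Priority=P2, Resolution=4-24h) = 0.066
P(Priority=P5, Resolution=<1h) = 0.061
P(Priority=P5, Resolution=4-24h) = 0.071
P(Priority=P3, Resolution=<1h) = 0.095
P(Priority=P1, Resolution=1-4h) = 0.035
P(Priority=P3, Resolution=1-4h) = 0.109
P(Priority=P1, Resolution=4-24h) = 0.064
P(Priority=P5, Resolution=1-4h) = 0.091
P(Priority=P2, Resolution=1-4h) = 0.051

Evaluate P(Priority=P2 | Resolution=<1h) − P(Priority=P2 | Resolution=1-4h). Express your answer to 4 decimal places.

0.0626

P(Resolution=<1h) = 0.069 + 0.089 + 0.095 + 0.062 + 0.061 = 0.376; P(Priority=P2 | Resolution=<1h) = 0.089/0.376 = 0.23670.
P(Resolution=1-4h) = 0.035 + 0.051 + 0.109 + 0.007 + 0.091 = 0.293; P(Priority=P2 | Resolution=1-4h) = 0.051/0.293 = 0.17406.
Difference = 0.0626.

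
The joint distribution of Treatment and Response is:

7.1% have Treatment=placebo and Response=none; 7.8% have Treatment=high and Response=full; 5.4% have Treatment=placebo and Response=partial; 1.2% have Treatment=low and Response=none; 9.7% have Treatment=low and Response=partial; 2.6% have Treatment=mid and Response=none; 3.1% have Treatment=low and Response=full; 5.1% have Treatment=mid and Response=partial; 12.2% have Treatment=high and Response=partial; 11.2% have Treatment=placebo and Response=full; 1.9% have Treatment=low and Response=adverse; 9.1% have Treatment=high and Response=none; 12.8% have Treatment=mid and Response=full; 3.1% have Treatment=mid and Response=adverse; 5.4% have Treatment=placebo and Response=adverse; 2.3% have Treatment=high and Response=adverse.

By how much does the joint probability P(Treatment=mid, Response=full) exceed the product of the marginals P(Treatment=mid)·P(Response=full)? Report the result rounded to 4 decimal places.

0.0456

P(Treatment=mid) = 0.026 + 0.051 + 0.128 + 0.031 = 0.236.
P(Response=full) = 0.112 + 0.031 + 0.128 + 0.078 = 0.349.
P(Treatment=mid, Response=full) − P(Treatment=mid)P(Response=full) = 0.128 − 0.236×0.349 = 0.0456.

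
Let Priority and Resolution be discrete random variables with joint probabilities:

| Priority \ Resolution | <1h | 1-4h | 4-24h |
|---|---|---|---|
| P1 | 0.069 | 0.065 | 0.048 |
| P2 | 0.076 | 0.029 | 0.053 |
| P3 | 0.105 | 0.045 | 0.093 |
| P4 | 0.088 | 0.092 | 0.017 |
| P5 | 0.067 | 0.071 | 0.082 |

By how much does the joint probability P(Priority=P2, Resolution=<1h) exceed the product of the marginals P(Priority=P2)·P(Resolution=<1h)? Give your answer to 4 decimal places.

P(Priority=P2) = 0.076 + 0.029 + 0.053 = 0.158.
P(Resolution=<1h) = 0.069 + 0.076 + 0.105 + 0.088 + 0.067 = 0.405.
P(Priority=P2, Resolution=<1h) − P(Priority=P2)P(Resolution=<1h) = 0.076 − 0.158×0.405 = 0.0120.

0.0120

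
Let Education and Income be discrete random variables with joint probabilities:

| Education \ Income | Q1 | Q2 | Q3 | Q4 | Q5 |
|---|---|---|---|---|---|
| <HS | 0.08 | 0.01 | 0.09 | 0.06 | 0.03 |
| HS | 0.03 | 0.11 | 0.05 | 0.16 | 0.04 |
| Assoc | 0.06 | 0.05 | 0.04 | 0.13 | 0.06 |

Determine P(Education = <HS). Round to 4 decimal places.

0.2700

P(Education=<HS) = 0.08 + 0.01 + 0.09 + 0.06 + 0.03 = 0.27.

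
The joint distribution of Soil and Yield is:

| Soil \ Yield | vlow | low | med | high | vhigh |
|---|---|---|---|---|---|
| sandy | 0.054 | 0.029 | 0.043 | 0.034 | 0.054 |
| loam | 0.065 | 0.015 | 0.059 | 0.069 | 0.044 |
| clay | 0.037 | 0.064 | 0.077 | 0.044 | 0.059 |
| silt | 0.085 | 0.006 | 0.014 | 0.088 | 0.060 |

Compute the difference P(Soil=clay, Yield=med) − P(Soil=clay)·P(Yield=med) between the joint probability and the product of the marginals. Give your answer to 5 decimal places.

P(Soil=clay) = 0.037 + 0.064 + 0.077 + 0.044 + 0.059 = 0.281.
P(Yield=med) = 0.043 + 0.059 + 0.077 + 0.014 = 0.193.
P(Soil=clay, Yield=med) − P(Soil=clay)P(Yield=med) = 0.077 − 0.281×0.193 = 0.02277.

0.02277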